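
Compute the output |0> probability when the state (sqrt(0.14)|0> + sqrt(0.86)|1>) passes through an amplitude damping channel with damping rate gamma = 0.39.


For amplitude damping with parameter gamma on state sqrt(a)|0> + sqrt(b)|1>:
alpha^2 = 0.14, beta^2 = 0.86
P(|0>) = alpha^2 + gamma * beta^2
= 0.14 + 0.39 * 0.86
= 0.14 + 0.3354
= 0.4754

0.4754


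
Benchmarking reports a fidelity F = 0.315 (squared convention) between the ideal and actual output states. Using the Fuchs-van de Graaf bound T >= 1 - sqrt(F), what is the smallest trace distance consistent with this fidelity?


Fuchs-van de Graaf (squared-fidelity convention): 1 - sqrt(F) <= T <= sqrt(1 - F).
Lower bound: T >= 1 - sqrt(F)
sqrt(F) = sqrt(0.315) = 0.5612
T >= 1 - 0.5612
T >= 0.4388

0.4388


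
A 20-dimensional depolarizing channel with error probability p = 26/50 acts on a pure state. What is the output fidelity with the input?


F = (1-p) + p/d
= (1 - 0.5200) + 0.5200/20
= 0.4800 + 0.0260
= 0.5060

0.5060


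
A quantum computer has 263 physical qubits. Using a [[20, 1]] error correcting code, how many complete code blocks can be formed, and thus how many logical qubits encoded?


Each code block uses 20 physical qubits for 1 logical qubit(s).
Number of complete blocks = floor(263 / 20) = 13
Logical qubits = 13 * 1
= 13

13


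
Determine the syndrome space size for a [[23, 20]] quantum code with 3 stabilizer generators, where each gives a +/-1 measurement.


Each stabilizer generator gives a binary (+1 or -1) measurement outcome.
With 3 independent generators:
Total syndromes = 2^3
= 8

8


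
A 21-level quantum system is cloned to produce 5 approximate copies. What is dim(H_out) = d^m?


Output space = H^(tensor 5) where dim(H) = 21
dim = 21^5
= 441 (after 2 factors)
= 9261 (after 3 factors)
= 194481 (after 4 factors)
= 4084101 (after 5 factors)
= 4084101

4084101


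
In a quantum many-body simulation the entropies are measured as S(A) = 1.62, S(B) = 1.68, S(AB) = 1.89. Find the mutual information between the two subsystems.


I(A:B) = S(A) + S(B) - S(AB)
= 1.62 + 1.68 - 1.89
= 1.4100

1.4100


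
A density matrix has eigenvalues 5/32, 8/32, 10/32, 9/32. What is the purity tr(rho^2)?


tr(rho^2) = sum of eigenvalues squared
= (5/32)^2 + (8/32)^2 + (10/32)^2 + (9/32)^2
= (25 + 64 + 100 + 81) / 1024
= 270/1024
= 0.2637

0.2637


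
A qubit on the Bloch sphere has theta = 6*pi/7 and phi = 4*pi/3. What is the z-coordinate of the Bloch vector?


theta = 2.6928, phi = 4.1888
r_z = cos(theta) = -0.9010

-0.9010


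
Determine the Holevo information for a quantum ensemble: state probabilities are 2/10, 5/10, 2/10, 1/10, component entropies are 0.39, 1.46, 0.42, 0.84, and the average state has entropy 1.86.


chi = S(rho) - sum_i p_i * S(rho_i)
Weighted entropy = 2/10 * 0.39 + 5/10 * 1.46 + 2/10 * 0.42 + 1/10 * 0.84
= 0.9760
chi = 1.86 - 0.9760
= 0.8840

0.8840


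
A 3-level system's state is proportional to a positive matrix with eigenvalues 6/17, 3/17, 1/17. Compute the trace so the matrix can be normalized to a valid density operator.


tr(M) = sum of eigenvalues
= 6/17 + 3/17 + 1/17
= 10/17
= 0.5882

0.5882


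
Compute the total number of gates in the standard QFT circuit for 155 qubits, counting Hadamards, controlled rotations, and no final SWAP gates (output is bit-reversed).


Hadamard gates: 155
Controlled rotations: n*(n-1)/2 = 155*154/2 = 11935
SWAP gates: 0 (omitted)
Total = 155 + 11935
= 12090

12090


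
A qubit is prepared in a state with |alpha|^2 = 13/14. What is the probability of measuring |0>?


|alpha|^2 = 13/14 = 0.9286
|beta|^2 = 1 - 13/14 = 1/14 = 0.0714
P(|0>) = |alpha|^2 = 0.9286

0.9286


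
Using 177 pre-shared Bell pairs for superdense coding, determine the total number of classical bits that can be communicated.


Superdense coding allows 2 classical bits per shared entangled pair.
177 pair(s) -> 2 * 177 = 354 classical bits

354


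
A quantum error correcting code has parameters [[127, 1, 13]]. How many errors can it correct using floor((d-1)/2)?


Code parameters: [[127, 1, 13]], distance d = 13.
Number of correctable errors = floor((d-1)/2)
= floor((13 - 1)/2)
= floor(12/2)
= 6

6


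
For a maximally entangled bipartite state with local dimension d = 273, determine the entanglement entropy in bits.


For a maximally entangled state in d x d:
S = log2(d) = log2(273)
= 8.0928

8.0928


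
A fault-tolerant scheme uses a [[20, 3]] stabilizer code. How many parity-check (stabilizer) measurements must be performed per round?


For an [[n,k]] stabilizer code:
Number of stabilizer generators = n - k
= 20 - 3
= 17

17


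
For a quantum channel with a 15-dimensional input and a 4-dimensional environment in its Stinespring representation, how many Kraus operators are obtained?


Tracing out the environment in an orthonormal basis {|i>_E} gives Kraus operators K_i = <i|_E U |0>_E.
Number of Kraus operators = dim(H_env) = d_env
= 4

4


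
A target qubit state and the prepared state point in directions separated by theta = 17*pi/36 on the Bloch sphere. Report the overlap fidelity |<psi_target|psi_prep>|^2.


For states separated by angle theta on Bloch sphere:
F = cos^2(theta/2)
theta = 17*pi/36 = 1.4835
theta/2 = 0.7418
cos(theta/2) = 0.7373
F = 0.5436

0.5436


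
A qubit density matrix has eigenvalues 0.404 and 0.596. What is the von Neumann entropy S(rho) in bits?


S = -p*log2(p) - (1-p)*log2(1-p)
p = 0.4040, 1-p = 0.5960
= -0.4040 * log2(0.4040) - 0.5960 * log2(0.5960)
= -(-0.5283) - (-0.4450)
= 0.9732

0.9732


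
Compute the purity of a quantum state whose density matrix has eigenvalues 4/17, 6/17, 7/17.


tr(rho^2) = sum of eigenvalues squared
= (4/17)^2 + (6/17)^2 + (7/17)^2
= (16 + 36 + 49) / 289
= 101/289
= 0.3495

0.3495


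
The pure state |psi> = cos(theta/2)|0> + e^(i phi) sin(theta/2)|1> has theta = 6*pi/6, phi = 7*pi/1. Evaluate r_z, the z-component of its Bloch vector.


theta = 3.1416, phi = 21.9911
r_z = cos(theta) = -1.0000

-1.0000


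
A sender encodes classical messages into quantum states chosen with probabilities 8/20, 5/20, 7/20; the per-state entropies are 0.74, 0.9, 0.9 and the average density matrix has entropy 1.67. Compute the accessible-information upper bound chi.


chi = S(rho) - sum_i p_i * S(rho_i)
Weighted entropy = 8/20 * 0.74 + 5/20 * 0.9 + 7/20 * 0.9
= 0.8360
chi = 1.67 - 0.8360
= 0.8340

0.8340


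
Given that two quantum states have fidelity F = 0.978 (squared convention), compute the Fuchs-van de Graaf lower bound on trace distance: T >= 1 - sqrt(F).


Fuchs-van de Graaf (squared-fidelity convention): 1 - sqrt(F) <= T <= sqrt(1 - F).
Lower bound: T >= 1 - sqrt(F)
sqrt(F) = sqrt(0.978) = 0.9889
T >= 1 - 0.9889
T >= 0.0111

0.0111


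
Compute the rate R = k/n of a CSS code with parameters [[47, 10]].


Code rate R = k/n
= 10/47
= 0.2128

0.2128


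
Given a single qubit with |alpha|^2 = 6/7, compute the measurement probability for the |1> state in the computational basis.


|alpha|^2 = 6/7 = 0.8571
|beta|^2 = 1 - 6/7 = 1/7 = 0.1429
P(|1>) = |beta|^2 = 0.1429

0.1429


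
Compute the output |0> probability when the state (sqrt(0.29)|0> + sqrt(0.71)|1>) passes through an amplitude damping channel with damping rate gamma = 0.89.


For amplitude damping with parameter gamma on state sqrt(a)|0> + sqrt(b)|1>:
alpha^2 = 0.29, beta^2 = 0.71
P(|0>) = alpha^2 + gamma * beta^2
= 0.29 + 0.89 * 0.71
= 0.29 + 0.6319
= 0.9219

0.9219


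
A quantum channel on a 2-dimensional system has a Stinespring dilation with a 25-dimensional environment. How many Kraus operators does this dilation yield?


Tracing out the environment in an orthonormal basis {|i>_E} gives Kraus operators K_i = <i|_E U |0>_E.
Number of Kraus operators = dim(H_env) = d_env
= 25

25


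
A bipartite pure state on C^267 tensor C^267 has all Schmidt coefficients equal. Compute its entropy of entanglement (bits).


For a maximally entangled state in d x d:
S = log2(d) = log2(267)
= 8.0607

8.0607


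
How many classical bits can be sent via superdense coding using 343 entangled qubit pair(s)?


Superdense coding allows 2 classical bits per shared entangled pair.
343 pair(s) -> 2 * 343 = 686 classical bits

686


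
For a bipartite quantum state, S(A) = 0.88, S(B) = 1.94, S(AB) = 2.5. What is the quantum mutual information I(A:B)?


I(A:B) = S(A) + S(B) - S(AB)
= 0.88 + 1.94 - 2.5
= 0.3200

0.3200


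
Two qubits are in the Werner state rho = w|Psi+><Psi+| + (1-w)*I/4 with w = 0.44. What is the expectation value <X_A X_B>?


|Psi+> = (|01> + |10>)/sqrt(2)
For the pure Bell state, <X_A X_B> = +1 (Bell-state Pauli correlator).
The maximally-mixed part I/4 has tr(I/4 * P tensor P) = 0 for any traceless Pauli P.
So <X_A X_B>_rho = w * (+1) + (1 - w) * 0
= 0.44 * (+1)
= 0.4400

0.4400


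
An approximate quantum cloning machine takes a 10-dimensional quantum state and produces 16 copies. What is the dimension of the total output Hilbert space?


Output space = H^(tensor 16) where dim(H) = 10
dim = 10^16
= 100 (after 2 factors)
= 1000 (after 3 factors)
= 10000 (after 4 factors)
= 100000 (after 5 factors)
= 1000000 (after 6 factors)
= 10000000 (after 7 factors)
= 100000000 (after 8 factors)
= 1000000000 (after 9 factors)
= 10000000000 (after 10 factors)
= 100000000000 (after 11 factors)
= 1000000000000 (after 12 factors)
= 10000000000000 (after 13 factors)
= 100000000000000 (after 14 factors)
= 1000000000000000 (after 15 factors)
= 10000000000000000 (after 16 factors)
= 10000000000000000

10000000000000000


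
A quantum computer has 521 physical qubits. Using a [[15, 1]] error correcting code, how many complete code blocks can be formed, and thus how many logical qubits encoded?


Each code block uses 15 physical qubits for 1 logical qubit(s).
Number of complete blocks = floor(521 / 15) = 34
Logical qubits = 34 * 1
= 34

34


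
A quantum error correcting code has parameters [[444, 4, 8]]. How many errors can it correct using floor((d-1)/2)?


Code parameters: [[444, 4, 8]], distance d = 8.
Number of correctable errors = floor((d-1)/2)
= floor((8 - 1)/2)
= floor(7/2)
= 3

3


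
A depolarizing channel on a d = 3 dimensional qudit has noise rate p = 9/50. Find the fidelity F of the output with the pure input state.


F = (1-p) + p/d
= (1 - 0.1800) + 0.1800/3
= 0.8200 + 0.0600
= 0.8800

0.8800


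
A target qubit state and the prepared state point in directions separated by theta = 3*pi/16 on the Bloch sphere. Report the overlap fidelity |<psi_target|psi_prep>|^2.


For states separated by angle theta on Bloch sphere:
F = cos^2(theta/2)
theta = 3*pi/16 = 0.5890
theta/2 = 0.2945
cos(theta/2) = 0.9569
F = 0.9157

0.9157


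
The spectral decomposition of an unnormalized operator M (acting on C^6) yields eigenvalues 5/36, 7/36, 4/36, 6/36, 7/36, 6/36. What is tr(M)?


tr(M) = sum of eigenvalues
= 5/36 + 7/36 + 4/36 + 6/36 + 7/36 + 6/36
= 35/36
= 0.9722

0.9722


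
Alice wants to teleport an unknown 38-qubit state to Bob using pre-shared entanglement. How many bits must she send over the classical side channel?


Quantum teleportation requires 2 classical bits per qubit teleported.
38 qubit(s) -> 2 * 38 = 76 classical bits

76


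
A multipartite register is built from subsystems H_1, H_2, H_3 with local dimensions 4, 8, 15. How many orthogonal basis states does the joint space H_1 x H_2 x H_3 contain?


dim(H_1 x H_2 x H_3) = 4 * 8 * 15
= 32 * 15
= 480

480


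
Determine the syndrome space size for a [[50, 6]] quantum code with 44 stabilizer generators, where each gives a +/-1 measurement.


Each stabilizer generator gives a binary (+1 or -1) measurement outcome.
With 44 independent generators:
Total syndromes = 2^44
= 17592186044416

17592186044416


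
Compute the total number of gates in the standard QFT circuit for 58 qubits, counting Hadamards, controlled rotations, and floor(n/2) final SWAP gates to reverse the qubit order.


Hadamard gates: 58
Controlled rotations: n*(n-1)/2 = 58*57/2 = 1653
SWAP gates: floor(n/2) = floor(58/2) = 29
Total = 58 + 1653 + 29
= 1740

1740


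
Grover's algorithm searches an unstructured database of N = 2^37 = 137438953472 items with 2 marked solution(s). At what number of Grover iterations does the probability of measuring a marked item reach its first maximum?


After j Grover iterations the success probability is P(j) = sin^2((2j+1)*theta), where sin(theta) = sqrt(k/N).
N = 2^37 = 137438953472, k = 2
sin(theta) = sqrt(k/N) = 3.814697266e-06
theta = arcsin(sqrt(k/N)) = 3.814697266e-06 rad
P(j) reaches its first maximum when (2j+1)*theta is as close as possible to pi/2, i.e. j = round(pi/(4*theta) - 1/2).
pi/(4*theta) - 1/2 = 205886.9161
(For comparison, the common estimate pi/4 * sqrt(N/k) = 205887.4161; the exact maximiser is used here.)
Optimal iterations = 205887

205887


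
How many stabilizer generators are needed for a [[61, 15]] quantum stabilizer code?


For an [[n,k]] stabilizer code:
Number of stabilizer generators = n - k
= 61 - 15
= 46

46


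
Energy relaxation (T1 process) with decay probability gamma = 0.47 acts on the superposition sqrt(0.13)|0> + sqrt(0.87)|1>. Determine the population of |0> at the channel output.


For amplitude damping with parameter gamma on state sqrt(a)|0> + sqrt(b)|1>:
alpha^2 = 0.13, beta^2 = 0.87
P(|0>) = alpha^2 + gamma * beta^2
= 0.13 + 0.47 * 0.87
= 0.13 + 0.4089
= 0.5389

0.5389


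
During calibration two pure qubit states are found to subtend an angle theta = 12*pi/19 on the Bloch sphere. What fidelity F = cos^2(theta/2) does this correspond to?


For states separated by angle theta on Bloch sphere:
F = cos^2(theta/2)
theta = 12*pi/19 = 1.9842
theta/2 = 0.9921
cos(theta/2) = 0.5469
F = 0.2992

0.2992


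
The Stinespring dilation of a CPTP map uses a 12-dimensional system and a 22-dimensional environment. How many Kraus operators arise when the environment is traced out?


Tracing out the environment in an orthonormal basis {|i>_E} gives Kraus operators K_i = <i|_E U |0>_E.
Number of Kraus operators = dim(H_env) = d_env
= 22

22


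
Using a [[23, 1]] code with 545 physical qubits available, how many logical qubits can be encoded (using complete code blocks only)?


Each code block uses 23 physical qubits for 1 logical qubit(s).
Number of complete blocks = floor(545 / 23) = 23
Logical qubits = 23 * 1
= 23

23


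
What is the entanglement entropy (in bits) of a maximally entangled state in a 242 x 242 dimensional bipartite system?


For a maximally entangled state in d x d:
S = log2(d) = log2(242)
= 7.9189

7.9189


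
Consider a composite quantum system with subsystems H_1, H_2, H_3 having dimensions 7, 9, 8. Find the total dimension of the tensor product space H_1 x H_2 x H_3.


dim(H_1 x H_2 x H_3) = 7 * 9 * 8
= 63 * 8
= 504

504


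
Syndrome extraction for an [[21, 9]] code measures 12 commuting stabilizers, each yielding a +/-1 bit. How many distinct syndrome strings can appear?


Each stabilizer generator gives a binary (+1 or -1) measurement outcome.
With 12 independent generators:
Total syndromes = 2^12
= 4096

4096


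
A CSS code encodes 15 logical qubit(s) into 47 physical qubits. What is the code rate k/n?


Code rate R = k/n
= 15/47
= 0.3191

0.3191


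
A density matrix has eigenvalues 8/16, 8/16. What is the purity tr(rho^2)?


tr(rho^2) = sum of eigenvalues squared
= (8/16)^2 + (8/16)^2
= (64 + 64) / 256
= 128/256
= 0.5000

0.5000


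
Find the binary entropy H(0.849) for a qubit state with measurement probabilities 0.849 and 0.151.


S = -p*log2(p) - (1-p)*log2(1-p)
p = 0.8490, 1-p = 0.1510
= -0.8490 * log2(0.8490) - 0.1510 * log2(0.1510)
= -(-0.2005) - (-0.4118)
= 0.6123

0.6123


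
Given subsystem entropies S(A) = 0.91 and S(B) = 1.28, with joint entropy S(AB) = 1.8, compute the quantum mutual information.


I(A:B) = S(A) + S(B) - S(AB)
= 0.91 + 1.28 - 1.8
= 0.3900

0.3900


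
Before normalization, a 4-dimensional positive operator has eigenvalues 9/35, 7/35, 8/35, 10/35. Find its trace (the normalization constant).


tr(M) = sum of eigenvalues
= 9/35 + 7/35 + 8/35 + 10/35
= 34/35
= 0.9714

0.9714


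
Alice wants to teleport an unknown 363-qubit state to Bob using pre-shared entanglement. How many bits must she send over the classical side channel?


Quantum teleportation requires 2 classical bits per qubit teleported.
363 qubit(s) -> 2 * 363 = 726 classical bits

726


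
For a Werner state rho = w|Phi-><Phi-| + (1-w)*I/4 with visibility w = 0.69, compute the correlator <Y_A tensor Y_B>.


|Phi-> = (|00> - |11>)/sqrt(2)
For the pure Bell state, <Y_A Y_B> = +1 (Bell-state Pauli correlator).
The maximally-mixed part I/4 has tr(I/4 * P tensor P) = 0 for any traceless Pauli P.
So <Y_A Y_B>_rho = w * (+1) + (1 - w) * 0
= 0.69 * (+1)
= 0.6900

0.6900


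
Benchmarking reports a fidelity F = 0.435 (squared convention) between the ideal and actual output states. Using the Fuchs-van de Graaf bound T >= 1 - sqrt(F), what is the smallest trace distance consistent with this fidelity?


Fuchs-van de Graaf (squared-fidelity convention): 1 - sqrt(F) <= T <= sqrt(1 - F).
Lower bound: T >= 1 - sqrt(F)
sqrt(F) = sqrt(0.435) = 0.6595
T >= 1 - 0.6595
T >= 0.3405

0.3405


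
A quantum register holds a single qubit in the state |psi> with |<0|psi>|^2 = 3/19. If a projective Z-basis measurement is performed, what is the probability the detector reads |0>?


|alpha|^2 = 3/19 = 0.1579
|beta|^2 = 1 - 3/19 = 16/19 = 0.8421
P(|0>) = |alpha|^2 = 0.1579

0.1579


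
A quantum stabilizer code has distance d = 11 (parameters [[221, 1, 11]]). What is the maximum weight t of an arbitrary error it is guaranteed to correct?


Code parameters: [[221, 1, 11]], distance d = 11.
Number of correctable errors = floor((d-1)/2)
= floor((11 - 1)/2)
= floor(10/2)
= 5

5


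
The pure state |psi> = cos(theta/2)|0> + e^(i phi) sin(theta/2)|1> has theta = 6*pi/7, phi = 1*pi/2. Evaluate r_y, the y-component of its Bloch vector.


theta = 2.6928, phi = 1.5708
r_y = sin(theta)*sin(phi) = 0.4339 * 1.0000
r_y = 0.4339

0.4339


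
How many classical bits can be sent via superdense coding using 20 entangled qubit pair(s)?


Superdense coding allows 2 classical bits per shared entangled pair.
20 pair(s) -> 2 * 20 = 40 classical bits

40


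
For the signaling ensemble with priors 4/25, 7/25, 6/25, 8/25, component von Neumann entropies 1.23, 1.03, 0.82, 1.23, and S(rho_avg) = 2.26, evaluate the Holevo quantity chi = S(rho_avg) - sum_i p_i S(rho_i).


chi = S(rho) - sum_i p_i * S(rho_i)
Weighted entropy = 4/25 * 1.23 + 7/25 * 1.03 + 6/25 * 0.82 + 8/25 * 1.23
= 1.0756
chi = 2.26 - 1.0756
= 1.1844

1.1844


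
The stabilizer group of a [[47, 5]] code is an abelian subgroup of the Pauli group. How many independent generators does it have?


For an [[n,k]] stabilizer code:
Number of stabilizer generators = n - k
= 47 - 5
= 42

42


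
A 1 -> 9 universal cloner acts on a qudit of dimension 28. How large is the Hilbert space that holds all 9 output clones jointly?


Output space = H^(tensor 9) where dim(H) = 28
dim = 28^9
= 784 (after 2 factors)
= 21952 (after 3 factors)
= 614656 (after 4 factors)
= 17210368 (after 5 factors)
= 481890304 (after 6 factors)
= 13492928512 (after 7 factors)
= 377801998336 (after 8 factors)
= 10578455953408 (after 9 factors)
= 10578455953408

10578455953408


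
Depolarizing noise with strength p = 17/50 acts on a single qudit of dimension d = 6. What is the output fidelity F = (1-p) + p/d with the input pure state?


F = (1-p) + p/d
= (1 - 0.3400) + 0.3400/6
= 0.6600 + 0.0567
= 0.7167

0.7167


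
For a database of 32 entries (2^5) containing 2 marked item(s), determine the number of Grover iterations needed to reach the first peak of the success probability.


After j Grover iterations the success probability is P(j) = sin^2((2j+1)*theta), where sin(theta) = sqrt(k/N).
N = 2^5 = 32, k = 2
sin(theta) = sqrt(k/N) = 0.25
theta = arcsin(sqrt(k/N)) = 0.2526802551 rad
P(j) reaches its first maximum when (2j+1)*theta is as close as possible to pi/2, i.e. j = round(pi/(4*theta) - 1/2).
pi/(4*theta) - 1/2 = 2.6083
(For comparison, the common estimate pi/4 * sqrt(N/k) = 3.1416; the exact maximiser is used here.)
Optimal iterations = 3

3


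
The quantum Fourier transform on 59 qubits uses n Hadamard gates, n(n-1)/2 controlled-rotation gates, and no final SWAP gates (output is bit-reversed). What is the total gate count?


Hadamard gates: 59
Controlled rotations: n*(n-1)/2 = 59*58/2 = 1711
SWAP gates: 0 (omitted)
Total = 59 + 1711
= 1770

1770


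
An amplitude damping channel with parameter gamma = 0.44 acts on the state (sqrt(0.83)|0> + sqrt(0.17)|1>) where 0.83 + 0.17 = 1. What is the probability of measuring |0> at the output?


For amplitude damping with parameter gamma on state sqrt(a)|0> + sqrt(b)|1>:
alpha^2 = 0.83, beta^2 = 0.17
P(|0>) = alpha^2 + gamma * beta^2
= 0.83 + 0.44 * 0.17
= 0.83 + 0.0748
= 0.9048

0.9048


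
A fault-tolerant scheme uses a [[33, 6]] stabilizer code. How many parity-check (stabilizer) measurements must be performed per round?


For an [[n,k]] stabilizer code:
Number of stabilizer generators = n - k
= 33 - 6
= 27

27


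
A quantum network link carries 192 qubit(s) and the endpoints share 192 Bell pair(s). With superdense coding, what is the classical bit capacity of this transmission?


Superdense coding allows 2 classical bits per shared entangled pair.
192 pair(s) -> 2 * 192 = 384 classical bits

384


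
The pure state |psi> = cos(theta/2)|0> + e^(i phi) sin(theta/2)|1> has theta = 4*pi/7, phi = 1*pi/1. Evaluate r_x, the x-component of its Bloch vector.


theta = 1.7952, phi = 3.1416
r_x = sin(theta)*cos(phi) = 0.9749 * -1.0000
r_x = -0.9749

-0.9749


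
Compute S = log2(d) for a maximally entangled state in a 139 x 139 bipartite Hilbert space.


For a maximally entangled state in d x d:
S = log2(d) = log2(139)
= 7.1189

7.1189


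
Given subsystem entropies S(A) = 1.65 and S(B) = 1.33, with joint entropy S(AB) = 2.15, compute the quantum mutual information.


I(A:B) = S(A) + S(B) - S(AB)
= 1.65 + 1.33 - 2.15
= 0.8300

0.8300


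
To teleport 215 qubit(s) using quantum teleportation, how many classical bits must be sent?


Quantum teleportation requires 2 classical bits per qubit teleported.
215 qubit(s) -> 2 * 215 = 430 classical bits

430


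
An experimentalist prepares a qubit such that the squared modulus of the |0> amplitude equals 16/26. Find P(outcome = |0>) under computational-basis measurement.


|alpha|^2 = 16/26 = 0.6154
|beta|^2 = 1 - 16/26 = 10/26 = 0.3846
P(|0>) = |alpha|^2 = 0.6154

0.6154


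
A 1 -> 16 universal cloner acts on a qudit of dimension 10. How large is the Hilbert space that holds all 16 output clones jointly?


Output space = H^(tensor 16) where dim(H) = 10
dim = 10^16
= 100 (after 2 factors)
= 1000 (after 3 factors)
= 10000 (after 4 factors)
= 100000 (after 5 factors)
= 1000000 (after 6 factors)
= 10000000 (after 7 factors)
= 100000000 (after 8 factors)
= 1000000000 (after 9 factors)
= 10000000000 (after 10 factors)
= 100000000000 (after 11 factors)
= 1000000000000 (after 12 factors)
= 10000000000000 (after 13 factors)
= 100000000000000 (after 14 factors)
= 1000000000000000 (after 15 factors)
= 10000000000000000 (after 16 factors)
= 10000000000000000

10000000000000000


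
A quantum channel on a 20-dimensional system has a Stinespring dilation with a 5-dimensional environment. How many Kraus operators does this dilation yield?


Tracing out the environment in an orthonormal basis {|i>_E} gives Kraus operators K_i = <i|_E U |0>_E.
Number of Kraus operators = dim(H_env) = d_env
= 5

5


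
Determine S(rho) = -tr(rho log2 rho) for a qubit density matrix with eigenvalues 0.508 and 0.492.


S = -p*log2(p) - (1-p)*log2(1-p)
p = 0.5080, 1-p = 0.4920
= -0.5080 * log2(0.5080) - 0.4920 * log2(0.4920)
= -(-0.4964) - (-0.5034)
= 0.9998

0.9998


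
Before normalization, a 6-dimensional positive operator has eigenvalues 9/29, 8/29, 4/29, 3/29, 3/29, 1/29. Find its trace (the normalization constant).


tr(M) = sum of eigenvalues
= 9/29 + 8/29 + 4/29 + 3/29 + 3/29 + 1/29
= 28/29
= 0.9655

0.9655


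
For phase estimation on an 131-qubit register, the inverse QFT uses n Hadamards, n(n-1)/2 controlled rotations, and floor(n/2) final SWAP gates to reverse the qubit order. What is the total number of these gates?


Hadamard gates: 131
Controlled rotations: n*(n-1)/2 = 131*130/2 = 8515
SWAP gates: floor(n/2) = floor(131/2) = 65
Total = 131 + 8515 + 65
= 8711

8711


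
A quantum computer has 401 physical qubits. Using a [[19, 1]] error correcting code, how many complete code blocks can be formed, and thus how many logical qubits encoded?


Each code block uses 19 physical qubits for 1 logical qubit(s).
Number of complete blocks = floor(401 / 19) = 21
Logical qubits = 21 * 1
= 21

21


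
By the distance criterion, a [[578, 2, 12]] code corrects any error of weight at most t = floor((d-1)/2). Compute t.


Code parameters: [[578, 2, 12]], distance d = 12.
Number of correctable errors = floor((d-1)/2)
= floor((12 - 1)/2)
= floor(11/2)
= 5

5


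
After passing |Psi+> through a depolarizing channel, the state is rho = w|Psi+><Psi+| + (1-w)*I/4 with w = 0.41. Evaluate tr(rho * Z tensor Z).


|Psi+> = (|01> + |10>)/sqrt(2)
For the pure Bell state, <Z_A Z_B> = -1 (Bell-state Pauli correlator).
The maximally-mixed part I/4 has tr(I/4 * P tensor P) = 0 for any traceless Pauli P.
So <Z_A Z_B>_rho = w * (-1) + (1 - w) * 0
= 0.41 * (-1)
= -0.4100

-0.4100


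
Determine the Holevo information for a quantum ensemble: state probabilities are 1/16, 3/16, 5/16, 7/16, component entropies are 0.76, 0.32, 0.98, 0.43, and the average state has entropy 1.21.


chi = S(rho) - sum_i p_i * S(rho_i)
Weighted entropy = 1/16 * 0.76 + 3/16 * 0.32 + 5/16 * 0.98 + 7/16 * 0.43
= 0.6019
chi = 1.21 - 0.6019
= 0.6081

0.6081


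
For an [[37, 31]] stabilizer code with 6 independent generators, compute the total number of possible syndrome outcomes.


Each stabilizer generator gives a binary (+1 or -1) measurement outcome.
With 6 independent generators:
Total syndromes = 2^6
= 64

64


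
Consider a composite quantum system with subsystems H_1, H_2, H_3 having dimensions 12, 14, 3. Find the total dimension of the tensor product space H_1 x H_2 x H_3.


dim(H_1 x H_2 x H_3) = 12 * 14 * 3
= 168 * 3
= 504

504


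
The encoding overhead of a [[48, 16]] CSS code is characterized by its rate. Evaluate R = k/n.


Code rate R = k/n
= 16/48
= 0.3333

0.3333


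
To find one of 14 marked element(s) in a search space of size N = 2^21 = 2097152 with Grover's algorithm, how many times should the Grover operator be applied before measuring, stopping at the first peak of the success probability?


After j Grover iterations the success probability is P(j) = sin^2((2j+1)*theta), where sin(theta) = sqrt(k/N).
N = 2^21 = 2097152, k = 14
sin(theta) = sqrt(k/N) = 0.002583741515
theta = arcsin(sqrt(k/N)) = 0.002583744389 rad
P(j) reaches its first maximum when (2j+1)*theta is as close as possible to pi/2, i.e. j = round(pi/(4*theta) - 1/2).
pi/(4*theta) - 1/2 = 303.4767
(For comparison, the common estimate pi/4 * sqrt(N/k) = 303.9771; the exact maximiser is used here.)
Optimal iterations = 303

303


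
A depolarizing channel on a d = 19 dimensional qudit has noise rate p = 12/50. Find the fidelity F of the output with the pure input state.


F = (1-p) + p/d
= (1 - 0.2400) + 0.2400/19
= 0.7600 + 0.0126
= 0.7726

0.7726


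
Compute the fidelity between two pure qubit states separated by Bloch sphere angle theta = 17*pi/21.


For states separated by angle theta on Bloch sphere:
F = cos^2(theta/2)
theta = 17*pi/21 = 2.5432
theta/2 = 1.2716
cos(theta/2) = 0.2948
F = 0.0869

0.0869


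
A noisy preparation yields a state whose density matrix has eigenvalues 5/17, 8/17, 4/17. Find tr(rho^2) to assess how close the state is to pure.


tr(rho^2) = sum of eigenvalues squared
= (5/17)^2 + (8/17)^2 + (4/17)^2
= (25 + 64 + 16) / 289
= 105/289
= 0.3633

0.3633


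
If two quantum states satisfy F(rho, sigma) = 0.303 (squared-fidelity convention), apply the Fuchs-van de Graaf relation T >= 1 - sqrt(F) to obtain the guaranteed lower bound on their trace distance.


Fuchs-van de Graaf (squared-fidelity convention): 1 - sqrt(F) <= T <= sqrt(1 - F).
Lower bound: T >= 1 - sqrt(F)
sqrt(F) = sqrt(0.303) = 0.5505
T >= 1 - 0.5505
T >= 0.4495

0.4495


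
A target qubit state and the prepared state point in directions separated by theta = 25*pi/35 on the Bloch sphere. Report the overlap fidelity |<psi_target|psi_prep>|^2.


For states separated by angle theta on Bloch sphere:
F = cos^2(theta/2)
theta = 25*pi/35 = 2.2440
theta/2 = 1.1220
cos(theta/2) = 0.4339
F = 0.1883

0.1883


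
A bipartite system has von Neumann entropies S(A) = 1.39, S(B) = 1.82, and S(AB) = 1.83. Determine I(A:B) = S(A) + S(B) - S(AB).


I(A:B) = S(A) + S(B) - S(AB)
= 1.39 + 1.82 - 1.83
= 1.3800

1.3800


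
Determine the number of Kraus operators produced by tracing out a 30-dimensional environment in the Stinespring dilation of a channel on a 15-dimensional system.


Tracing out the environment in an orthonormal basis {|i>_E} gives Kraus operators K_i = <i|_E U |0>_E.
Number of Kraus operators = dim(H_env) = d_env
= 30

30


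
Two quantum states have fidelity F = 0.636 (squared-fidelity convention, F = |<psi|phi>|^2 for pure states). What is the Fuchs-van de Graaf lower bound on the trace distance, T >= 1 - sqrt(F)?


Fuchs-van de Graaf (squared-fidelity convention): 1 - sqrt(F) <= T <= sqrt(1 - F).
Lower bound: T >= 1 - sqrt(F)
sqrt(F) = sqrt(0.636) = 0.7975
T >= 1 - 0.7975
T >= 0.2025

0.2025


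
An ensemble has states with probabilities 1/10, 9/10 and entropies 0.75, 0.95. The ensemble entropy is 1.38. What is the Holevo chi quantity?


chi = S(rho) - sum_i p_i * S(rho_i)
Weighted entropy = 1/10 * 0.75 + 9/10 * 0.95
= 0.9300
chi = 1.38 - 0.9300
= 0.4500

0.4500


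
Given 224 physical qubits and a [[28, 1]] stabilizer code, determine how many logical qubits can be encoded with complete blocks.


Each code block uses 28 physical qubits for 1 logical qubit(s).
Number of complete blocks = floor(224 / 28) = 8
Logical qubits = 8 * 1
= 8

8


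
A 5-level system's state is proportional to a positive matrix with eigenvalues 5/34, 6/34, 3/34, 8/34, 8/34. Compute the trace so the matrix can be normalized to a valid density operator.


tr(M) = sum of eigenvalues
= 5/34 + 6/34 + 3/34 + 8/34 + 8/34
= 30/34
= 0.8824

0.8824


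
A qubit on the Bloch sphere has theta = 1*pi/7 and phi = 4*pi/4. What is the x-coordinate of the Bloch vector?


theta = 0.4488, phi = 3.1416
r_x = sin(theta)*cos(phi) = 0.4339 * -1.0000
r_x = -0.4339

-0.4339


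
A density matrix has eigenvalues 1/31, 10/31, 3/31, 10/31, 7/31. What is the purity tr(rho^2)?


tr(rho^2) = sum of eigenvalues squared
= (1/31)^2 + (10/31)^2 + (3/31)^2 + (10/31)^2 + (7/31)^2
= (1 + 100 + 9 + 100 + 49) / 961
= 259/961
= 0.2695

0.2695


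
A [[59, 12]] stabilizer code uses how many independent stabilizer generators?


For an [[n,k]] stabilizer code:
Number of stabilizer generators = n - k
= 59 - 12
= 47

47


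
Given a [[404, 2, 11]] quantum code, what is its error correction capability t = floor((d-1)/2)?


Code parameters: [[404, 2, 11]], distance d = 11.
Number of correctable errors = floor((d-1)/2)
= floor((11 - 1)/2)
= floor(10/2)
= 5

5


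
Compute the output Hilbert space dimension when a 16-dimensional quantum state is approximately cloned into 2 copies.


Output space = H^(tensor 2) where dim(H) = 16
dim = 16^2
= 256

256


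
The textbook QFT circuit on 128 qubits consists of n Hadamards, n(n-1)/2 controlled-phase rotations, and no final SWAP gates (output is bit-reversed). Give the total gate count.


Hadamard gates: 128
Controlled rotations: n*(n-1)/2 = 128*127/2 = 8128
SWAP gates: 0 (omitted)
Total = 128 + 8128
= 8256

8256


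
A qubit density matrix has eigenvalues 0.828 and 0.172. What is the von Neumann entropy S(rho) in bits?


S = -p*log2(p) - (1-p)*log2(1-p)
p = 0.8280, 1-p = 0.1720
= -0.8280 * log2(0.8280) - 0.1720 * log2(0.1720)
= -(-0.2255) - (-0.4368)
= 0.6623

0.6623


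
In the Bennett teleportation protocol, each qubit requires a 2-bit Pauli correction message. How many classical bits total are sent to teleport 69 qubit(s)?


Quantum teleportation requires 2 classical bits per qubit teleported.
69 qubit(s) -> 2 * 69 = 138 classical bits

138


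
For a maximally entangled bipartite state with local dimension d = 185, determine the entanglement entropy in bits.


For a maximally entangled state in d x d:
S = log2(d) = log2(185)
= 7.5314

7.5314


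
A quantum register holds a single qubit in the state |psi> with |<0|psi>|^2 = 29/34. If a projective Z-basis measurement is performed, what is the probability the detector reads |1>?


|alpha|^2 = 29/34 = 0.8529
|beta|^2 = 1 - 29/34 = 5/34 = 0.1471
P(|1>) = |beta|^2 = 0.1471

0.1471


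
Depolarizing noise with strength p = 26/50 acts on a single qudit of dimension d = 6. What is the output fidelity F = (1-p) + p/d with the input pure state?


F = (1-p) + p/d
= (1 - 0.5200) + 0.5200/6
= 0.4800 + 0.0867
= 0.5667

0.5667


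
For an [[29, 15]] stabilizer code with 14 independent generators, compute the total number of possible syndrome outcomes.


Each stabilizer generator gives a binary (+1 or -1) measurement outcome.
With 14 independent generators:
Total syndromes = 2^14
= 16384

16384


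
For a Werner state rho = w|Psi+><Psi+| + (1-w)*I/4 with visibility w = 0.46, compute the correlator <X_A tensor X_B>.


|Psi+> = (|01> + |10>)/sqrt(2)
For the pure Bell state, <X_A X_B> = +1 (Bell-state Pauli correlator).
The maximally-mixed part I/4 has tr(I/4 * P tensor P) = 0 for any traceless Pauli P.
So <X_A X_B>_rho = w * (+1) + (1 - w) * 0
= 0.46 * (+1)
= 0.4600

0.4600


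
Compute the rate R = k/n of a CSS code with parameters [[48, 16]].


Code rate R = k/n
= 16/48
= 0.3333

0.3333


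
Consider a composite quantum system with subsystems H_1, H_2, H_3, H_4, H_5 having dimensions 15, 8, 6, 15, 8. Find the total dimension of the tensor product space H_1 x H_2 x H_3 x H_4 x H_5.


dim(H_1 x H_2 x H_3 x H_4 x H_5) = 15 * 8 * 6 * 15 * 8
= 120 * 6 * 15 * 8
= 720 * 15 * 8
= 10800 * 8
= 86400

86400


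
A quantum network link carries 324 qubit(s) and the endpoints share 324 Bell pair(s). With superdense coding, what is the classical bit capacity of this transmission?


Superdense coding allows 2 classical bits per shared entangled pair.
324 pair(s) -> 2 * 324 = 648 classical bits

648


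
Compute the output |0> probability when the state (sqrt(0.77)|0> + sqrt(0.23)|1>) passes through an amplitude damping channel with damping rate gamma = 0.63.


For amplitude damping with parameter gamma on state sqrt(a)|0> + sqrt(b)|1>:
alpha^2 = 0.77, beta^2 = 0.23
P(|0>) = alpha^2 + gamma * beta^2
= 0.77 + 0.63 * 0.23
= 0.77 + 0.1449
= 0.9149

0.9149


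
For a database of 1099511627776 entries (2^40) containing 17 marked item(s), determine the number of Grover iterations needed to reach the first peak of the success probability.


After j Grover iterations the success probability is P(j) = sin^2((2j+1)*theta), where sin(theta) = sqrt(k/N).
N = 2^40 = 1099511627776, k = 17
sin(theta) = sqrt(k/N) = 3.932099939e-06
theta = arcsin(sqrt(k/N)) = 3.932099939e-06 rad
P(j) reaches its first maximum when (2j+1)*theta is as close as possible to pi/2, i.e. j = round(pi/(4*theta) - 1/2).
pi/(4*theta) - 1/2 = 199739.6326
(For comparison, the common estimate pi/4 * sqrt(N/k) = 199740.1326; the exact maximiser is used here.)
Optimal iterations = 199740

199740


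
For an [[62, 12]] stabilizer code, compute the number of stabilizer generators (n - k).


For an [[n,k]] stabilizer code:
Number of stabilizer generators = n - k
= 62 - 12
= 50

50


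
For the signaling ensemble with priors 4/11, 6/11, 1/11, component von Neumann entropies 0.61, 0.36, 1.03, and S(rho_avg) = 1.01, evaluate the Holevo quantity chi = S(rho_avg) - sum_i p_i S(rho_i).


chi = S(rho) - sum_i p_i * S(rho_i)
Weighted entropy = 4/11 * 0.61 + 6/11 * 0.36 + 1/11 * 1.03
= 0.5118
chi = 1.01 - 0.5118
= 0.4982

0.4982


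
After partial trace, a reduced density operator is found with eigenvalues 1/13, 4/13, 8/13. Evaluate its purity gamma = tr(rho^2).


tr(rho^2) = sum of eigenvalues squared
= (1/13)^2 + (4/13)^2 + (8/13)^2
= (1 + 16 + 64) / 169
= 81/169
= 0.4793

0.4793


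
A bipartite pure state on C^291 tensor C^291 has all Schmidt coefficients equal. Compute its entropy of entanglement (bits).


For a maximally entangled state in d x d:
S = log2(d) = log2(291)
= 8.1849

8.1849


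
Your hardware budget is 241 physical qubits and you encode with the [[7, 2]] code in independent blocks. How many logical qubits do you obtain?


Each code block uses 7 physical qubits for 2 logical qubit(s).
Number of complete blocks = floor(241 / 7) = 34
Logical qubits = 34 * 2
= 68

68


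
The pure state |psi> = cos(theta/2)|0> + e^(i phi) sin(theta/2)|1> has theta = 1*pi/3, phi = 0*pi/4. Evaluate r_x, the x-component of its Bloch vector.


theta = 1.0472, phi = 0.0000
r_x = sin(theta)*cos(phi) = 0.8660 * 1.0000
r_x = 0.8660

0.8660


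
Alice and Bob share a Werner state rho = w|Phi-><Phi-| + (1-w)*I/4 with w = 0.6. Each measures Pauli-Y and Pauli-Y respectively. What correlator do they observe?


|Phi-> = (|00> - |11>)/sqrt(2)
For the pure Bell state, <Y_A Y_B> = +1 (Bell-state Pauli correlator).
The maximally-mixed part I/4 has tr(I/4 * P tensor P) = 0 for any traceless Pauli P.
So <Y_A Y_B>_rho = w * (+1) + (1 - w) * 0
= 0.6 * (+1)
= 0.6000

0.6000


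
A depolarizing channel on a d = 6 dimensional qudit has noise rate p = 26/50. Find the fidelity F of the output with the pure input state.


F = (1-p) + p/d
= (1 - 0.5200) + 0.5200/6
= 0.4800 + 0.0867
= 0.5667

0.5667


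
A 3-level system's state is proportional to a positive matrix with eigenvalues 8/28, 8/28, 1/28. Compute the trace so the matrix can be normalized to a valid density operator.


tr(M) = sum of eigenvalues
= 8/28 + 8/28 + 1/28
= 17/28
= 0.6071

0.6071


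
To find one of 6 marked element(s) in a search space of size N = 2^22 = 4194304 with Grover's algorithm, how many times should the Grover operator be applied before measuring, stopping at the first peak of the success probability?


After j Grover iterations the success probability is P(j) = sin^2((2j+1)*theta), where sin(theta) = sqrt(k/N).
N = 2^22 = 4194304, k = 6
sin(theta) = sqrt(k/N) = 0.001196039913
theta = arcsin(sqrt(k/N)) = 0.001196040199 rad
P(j) reaches its first maximum when (2j+1)*theta is as close as possible to pi/2, i.e. j = round(pi/(4*theta) - 1/2).
pi/(4*theta) - 1/2 = 656.1654
(For comparison, the common estimate pi/4 * sqrt(N/k) = 656.6655; the exact maximiser is used here.)
Optimal iterations = 656

656


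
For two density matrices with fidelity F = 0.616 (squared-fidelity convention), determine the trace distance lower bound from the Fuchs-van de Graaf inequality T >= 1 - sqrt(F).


Fuchs-van de Graaf (squared-fidelity convention): 1 - sqrt(F) <= T <= sqrt(1 - F).
Lower bound: T >= 1 - sqrt(F)
sqrt(F) = sqrt(0.616) = 0.7849
T >= 1 - 0.7849
T >= 0.2151

0.2151


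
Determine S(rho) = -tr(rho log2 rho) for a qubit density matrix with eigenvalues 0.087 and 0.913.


S = -p*log2(p) - (1-p)*log2(1-p)
p = 0.0870, 1-p = 0.9130
= -0.0870 * log2(0.0870) - 0.9130 * log2(0.9130)
= -(-0.3065) - (-0.1199)
= 0.4264

0.4264


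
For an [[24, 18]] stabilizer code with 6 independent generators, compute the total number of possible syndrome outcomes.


Each stabilizer generator gives a binary (+1 or -1) measurement outcome.
With 6 independent generators:
Total syndromes = 2^6
= 64

64
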